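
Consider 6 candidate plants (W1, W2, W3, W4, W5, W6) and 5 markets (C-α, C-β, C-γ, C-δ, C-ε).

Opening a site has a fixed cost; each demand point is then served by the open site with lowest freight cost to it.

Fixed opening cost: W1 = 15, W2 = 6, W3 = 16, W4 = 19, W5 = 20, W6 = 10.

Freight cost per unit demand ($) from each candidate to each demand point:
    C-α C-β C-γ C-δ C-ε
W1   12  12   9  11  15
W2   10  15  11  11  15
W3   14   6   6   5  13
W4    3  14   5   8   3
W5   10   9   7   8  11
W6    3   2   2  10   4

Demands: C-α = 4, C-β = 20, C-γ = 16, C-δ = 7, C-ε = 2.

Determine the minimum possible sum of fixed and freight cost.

153

Open {W3, W6}: assign each demand point to its cheapest open site.
  C-α→W6 4×3=12, C-β→W6 20×2=40, C-γ→W6 16×2=32, C-δ→W3 7×5=35, C-ε→W6 2×4=8
  freight cost 127, fixed 26 → total 153.
Compare {W2, W3, W6}: freight cost 127 + fixed 32 = 159.
Compare {W1, W3, W6}: freight cost 127 + fixed 41 = 168.
Compare {W3, W4, W6}: freight cost 125 + fixed 45 = 170.
All other subsets cost ≥ 159. Minimum total cost: 153.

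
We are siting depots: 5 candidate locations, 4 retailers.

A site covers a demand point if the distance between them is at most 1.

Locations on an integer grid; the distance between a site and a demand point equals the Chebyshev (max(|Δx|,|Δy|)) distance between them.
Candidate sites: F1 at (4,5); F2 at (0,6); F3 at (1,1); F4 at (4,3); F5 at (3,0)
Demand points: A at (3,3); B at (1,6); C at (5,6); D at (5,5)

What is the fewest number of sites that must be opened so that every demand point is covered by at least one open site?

Coverage sets (demand points within 1 of each site):
  F1: {C, D}
  F2: {B}
  F3: {}
  F4: {A}
  F5: {}
No 2 sites suffice: every size-2 union leaves at least one demand point uncovered.
But {F1, F2, F4} covers everything, so the minimum is 3.

3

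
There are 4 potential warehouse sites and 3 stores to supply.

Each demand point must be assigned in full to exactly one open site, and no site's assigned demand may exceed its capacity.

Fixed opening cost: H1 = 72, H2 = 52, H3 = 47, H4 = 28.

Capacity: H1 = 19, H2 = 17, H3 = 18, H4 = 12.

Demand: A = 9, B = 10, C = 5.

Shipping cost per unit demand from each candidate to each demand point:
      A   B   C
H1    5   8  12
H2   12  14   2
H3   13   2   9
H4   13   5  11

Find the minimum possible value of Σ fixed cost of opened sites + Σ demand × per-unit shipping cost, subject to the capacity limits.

Open {H1, H3}; cheapest assignment that respects the capacities:
  H1 (cap 19, load 9): A — cost 9×5 = 45
  H3 (cap 18, load 15): B, C — cost 10×2 + 5×9 = 65
  Shipping 110, fixed 119 → total 229.
  Any other capacity-feasible assignment to {H1, H3} ships for at least 110.
Compare {H2, H3}: its best feasible assignment gives total 237.
Compare {H1, H2, H3}: its best feasible assignment gives total 246.
Every other set of open sites that can feasibly serve all demand totals ≥ 237 even under its best assignment. Minimum: 229.

229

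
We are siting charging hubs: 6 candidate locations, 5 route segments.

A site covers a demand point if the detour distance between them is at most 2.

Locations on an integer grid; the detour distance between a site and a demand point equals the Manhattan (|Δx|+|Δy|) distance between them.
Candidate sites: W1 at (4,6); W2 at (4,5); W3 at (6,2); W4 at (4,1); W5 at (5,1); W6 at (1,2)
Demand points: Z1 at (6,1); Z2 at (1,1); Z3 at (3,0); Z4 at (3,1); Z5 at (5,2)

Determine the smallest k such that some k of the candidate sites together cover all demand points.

Coverage sets (demand points within 2 of each site):
  W1: {}
  W2: {}
  W3: {Z1, Z5}
  W4: {Z1, Z3, Z4, Z5}
  W5: {Z1, Z4, Z5}
  W6: {Z2}
No single site covers all 5 demand points.
But {W4, W6} covers everything, so the minimum is 2.

2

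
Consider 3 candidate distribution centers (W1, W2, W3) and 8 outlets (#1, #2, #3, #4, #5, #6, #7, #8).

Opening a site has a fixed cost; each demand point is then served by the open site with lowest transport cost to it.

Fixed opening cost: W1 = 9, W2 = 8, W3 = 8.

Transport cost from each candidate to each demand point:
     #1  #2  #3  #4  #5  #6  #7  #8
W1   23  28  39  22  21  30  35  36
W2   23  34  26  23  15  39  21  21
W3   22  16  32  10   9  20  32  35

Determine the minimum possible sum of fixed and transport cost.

161

Open {W2, W3}: assign each demand point to its cheapest open site.
  #1→W3 22, #2→W3 16, #3→W2 26, #4→W3 10, #5→W3 9, #6→W3 20, #7→W2 21, #8→W2 21
  transport cost 145, fixed 16 → total 161.
Compare {W1, W2, W3}: transport cost 145 + fixed 25 = 170.
Compare {W3}: transport cost 176 + fixed 8 = 184.
Compare {W1, W3}: transport cost 176 + fixed 17 = 193.
All other subsets cost ≥ 170. Minimum total cost: 161.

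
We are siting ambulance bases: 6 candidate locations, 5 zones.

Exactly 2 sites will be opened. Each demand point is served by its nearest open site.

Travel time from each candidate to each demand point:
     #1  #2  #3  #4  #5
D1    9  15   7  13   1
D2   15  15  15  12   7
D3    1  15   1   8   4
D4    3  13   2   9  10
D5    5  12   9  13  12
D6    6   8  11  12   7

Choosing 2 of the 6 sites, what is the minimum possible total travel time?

Open {D3, D6}.
  #1→D3 1, #2→D6 8, #3→D3 1, #4→D3 8, #5→D3 4  ⇒ total 22.
Compare {D1, D3}: total 26.
Compare {D3, D5}: total 26.
No size-2 selection does better; minimum is 22.

22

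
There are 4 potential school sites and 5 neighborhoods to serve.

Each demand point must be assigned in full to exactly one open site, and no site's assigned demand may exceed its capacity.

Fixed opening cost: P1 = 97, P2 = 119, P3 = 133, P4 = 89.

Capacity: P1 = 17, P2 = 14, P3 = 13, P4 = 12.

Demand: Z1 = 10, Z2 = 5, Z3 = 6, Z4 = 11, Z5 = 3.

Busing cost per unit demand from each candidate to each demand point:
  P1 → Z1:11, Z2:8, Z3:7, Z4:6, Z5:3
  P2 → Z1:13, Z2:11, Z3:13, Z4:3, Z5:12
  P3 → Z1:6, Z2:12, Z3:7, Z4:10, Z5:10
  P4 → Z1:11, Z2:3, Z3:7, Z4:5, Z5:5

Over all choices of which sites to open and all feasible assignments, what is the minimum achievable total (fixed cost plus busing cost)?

Open {P1, P3, P4}; cheapest assignment that respects the capacities:
  P1 (cap 17, load 14): Z4, Z5 — cost 11×6 + 3×3 = 75
  P3 (cap 13, load 10): Z1 — cost 10×6 = 60
  P4 (cap 12, load 11): Z2, Z3 — cost 5×3 + 6×7 = 57
  Shipping 192, fixed 319 → total 511.
  Any other capacity-feasible assignment to {P1, P3, P4} ships for at least 192.
Compare {P1, P2, P4}: its best feasible assignment gives total 514.
Compare {P2, P3, P4}: its best feasible assignment gives total 521.
Every other set of open sites that can feasibly serve all demand totals ≥ 514 even under its best assignment. Minimum: 511.

511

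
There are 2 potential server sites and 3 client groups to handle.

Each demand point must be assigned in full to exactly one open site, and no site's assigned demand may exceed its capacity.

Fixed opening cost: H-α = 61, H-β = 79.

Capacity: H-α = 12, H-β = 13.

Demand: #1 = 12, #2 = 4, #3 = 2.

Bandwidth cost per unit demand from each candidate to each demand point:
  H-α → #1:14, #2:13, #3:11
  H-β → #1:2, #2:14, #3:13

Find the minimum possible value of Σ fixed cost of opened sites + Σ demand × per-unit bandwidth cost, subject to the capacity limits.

238

Open {H-α, H-β}; cheapest assignment that respects the capacities:
  H-α (cap 12, load 6): #2, #3 — cost 4×13 + 2×11 = 74
  H-β (cap 13, load 12): #1 — cost 12×2 = 24
  Shipping 98, fixed 140 → total 238.
  Any other capacity-feasible assignment to {H-α, H-β} ships for at least 98.
Total demand is 18 and no other set of sites has combined capacity ≥ 18, so {H-α, H-β} is the only feasible choice of open sites. Minimum: 238.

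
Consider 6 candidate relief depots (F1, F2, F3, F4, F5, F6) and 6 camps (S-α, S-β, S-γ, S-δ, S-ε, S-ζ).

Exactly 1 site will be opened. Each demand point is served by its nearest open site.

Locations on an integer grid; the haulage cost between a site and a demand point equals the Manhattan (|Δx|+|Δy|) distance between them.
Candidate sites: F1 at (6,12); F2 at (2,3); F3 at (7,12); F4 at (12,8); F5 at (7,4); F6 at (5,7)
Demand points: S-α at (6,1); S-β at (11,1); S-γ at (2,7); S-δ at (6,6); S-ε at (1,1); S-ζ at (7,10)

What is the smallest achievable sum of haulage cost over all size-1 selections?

Open {F5}.
  S-α→F5 4, S-β→F5 7, S-γ→F5 8, S-δ→F5 3, S-ε→F5 9, S-ζ→F5 6  ⇒ total 37.
Compare {F6}: total 39.
Compare {F2}: total 43.
No size-1 selection does better; minimum is 37.

37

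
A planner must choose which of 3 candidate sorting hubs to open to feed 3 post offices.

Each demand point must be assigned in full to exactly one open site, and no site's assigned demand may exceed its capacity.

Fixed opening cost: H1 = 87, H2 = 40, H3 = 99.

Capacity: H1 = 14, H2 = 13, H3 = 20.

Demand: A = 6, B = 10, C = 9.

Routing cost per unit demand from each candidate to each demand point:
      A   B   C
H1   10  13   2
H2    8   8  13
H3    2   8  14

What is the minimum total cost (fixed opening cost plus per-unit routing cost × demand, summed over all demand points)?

Open {H1, H3}; cheapest assignment that respects the capacities:
  H1 (cap 14, load 9): C — cost 9×2 = 18
  H3 (cap 20, load 16): A, B — cost 6×2 + 10×8 = 92
  Shipping 110, fixed 186 → total 296.
  Any other capacity-feasible assignment to {H1, H3} ships for at least 110.
Compare {H1, H2, H3}: its best feasible assignment gives total 336.
Compare {H2, H3}: its best feasible assignment gives total 348.
Every other set of open sites that can feasibly serve all demand totals ≥ 336 even under its best assignment. Minimum: 296.

296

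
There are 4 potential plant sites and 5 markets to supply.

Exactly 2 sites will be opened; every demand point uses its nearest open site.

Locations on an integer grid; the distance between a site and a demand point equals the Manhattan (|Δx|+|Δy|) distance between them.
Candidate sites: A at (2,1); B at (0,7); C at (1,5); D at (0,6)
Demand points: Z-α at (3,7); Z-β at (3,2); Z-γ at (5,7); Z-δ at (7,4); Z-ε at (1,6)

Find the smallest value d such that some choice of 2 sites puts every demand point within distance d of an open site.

Open {A, C}.
  Farthest demand point is Z-δ at distance 7 (to C); all others are ≤ 7.
With {B, C} the worst case is 7.
With {C, D} the worst case is 7.
No size-2 selection achieves below 7.

7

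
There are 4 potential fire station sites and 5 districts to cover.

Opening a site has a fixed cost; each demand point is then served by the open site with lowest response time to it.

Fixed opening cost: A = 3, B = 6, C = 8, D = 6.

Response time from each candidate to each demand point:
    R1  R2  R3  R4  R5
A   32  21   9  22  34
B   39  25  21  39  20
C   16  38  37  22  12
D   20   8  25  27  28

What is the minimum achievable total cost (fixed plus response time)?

Open {A, C, D}: assign each demand point to its cheapest open site.
  R1→C 16, R2→D 8, R3→A 9, R4→A 22, R5→C 12
  response time 67, fixed 17 → total 84.
Compare {A, B, C, D}: response time 67 + fixed 23 = 90.
Compare {A, C}: response time 80 + fixed 11 = 91.
Compare {A, B, D}: response time 79 + fixed 15 = 94.
All other subsets cost ≥ 90. Minimum total cost: 84.

84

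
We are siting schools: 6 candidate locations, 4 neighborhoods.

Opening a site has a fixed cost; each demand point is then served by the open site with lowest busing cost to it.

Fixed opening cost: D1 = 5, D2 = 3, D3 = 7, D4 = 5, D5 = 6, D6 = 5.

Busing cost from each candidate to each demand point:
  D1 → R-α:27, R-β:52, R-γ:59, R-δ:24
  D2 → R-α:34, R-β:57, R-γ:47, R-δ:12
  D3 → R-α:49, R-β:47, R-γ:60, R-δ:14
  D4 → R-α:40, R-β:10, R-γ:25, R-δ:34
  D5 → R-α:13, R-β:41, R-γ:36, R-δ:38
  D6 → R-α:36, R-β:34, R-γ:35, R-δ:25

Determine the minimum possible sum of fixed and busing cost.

74

Open {D2, D4, D5}: assign each demand point to its cheapest open site.
  R-α→D5 13, R-β→D4 10, R-γ→D4 25, R-δ→D2 12
  busing cost 60, fixed 14 → total 74.
Compare {D1, D2, D4, D5}: busing cost 60 + fixed 19 = 79.
Compare {D2, D4, D5, D6}: busing cost 60 + fixed 19 = 79.
Compare {D3, D4, D5}: busing cost 62 + fixed 18 = 80.
All other subsets cost ≥ 79. Minimum total cost: 74.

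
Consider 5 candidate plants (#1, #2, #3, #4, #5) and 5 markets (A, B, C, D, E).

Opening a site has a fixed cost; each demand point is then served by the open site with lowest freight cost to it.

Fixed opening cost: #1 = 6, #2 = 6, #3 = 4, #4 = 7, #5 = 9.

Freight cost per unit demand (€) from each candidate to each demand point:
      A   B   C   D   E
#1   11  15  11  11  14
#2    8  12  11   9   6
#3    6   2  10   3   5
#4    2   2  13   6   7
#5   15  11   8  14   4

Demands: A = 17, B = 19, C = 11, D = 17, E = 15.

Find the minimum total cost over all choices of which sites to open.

291

Open {#3, #4, #5}: assign each demand point to its cheapest open site.
  A→#4 17×2=34, B→#3 19×2=38, C→#5 11×8=88, D→#3 17×3=51, E→#5 15×4=60
  freight cost 271, fixed 20 → total 291.
Compare {#1, #3, #4, #5}: freight cost 271 + fixed 26 = 297.
Compare {#2, #3, #4, #5}: freight cost 271 + fixed 26 = 297.
Compare {#1, #2, #3, #4, #5}: freight cost 271 + fixed 32 = 303.
All other subsets cost ≥ 297. Minimum total cost: 291.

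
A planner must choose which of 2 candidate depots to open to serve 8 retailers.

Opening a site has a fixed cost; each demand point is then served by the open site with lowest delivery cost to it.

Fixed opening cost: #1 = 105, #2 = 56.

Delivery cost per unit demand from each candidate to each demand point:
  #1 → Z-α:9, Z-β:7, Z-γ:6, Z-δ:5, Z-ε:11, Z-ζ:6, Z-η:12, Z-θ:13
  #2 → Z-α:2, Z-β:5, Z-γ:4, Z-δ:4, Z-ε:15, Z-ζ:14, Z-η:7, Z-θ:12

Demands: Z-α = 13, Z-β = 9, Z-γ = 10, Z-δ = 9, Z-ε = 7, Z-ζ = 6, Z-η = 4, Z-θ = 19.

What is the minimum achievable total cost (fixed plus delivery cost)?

648

Open {#2}: assign each demand point to its cheapest open site.
  Z-α→#2 13×2=26, Z-β→#2 9×5=45, Z-γ→#2 10×4=40, Z-δ→#2 9×4=36, Z-ε→#2 7×15=105, Z-ζ→#2 6×14=84, Z-η→#2 4×7=28, Z-θ→#2 19×12=228
  delivery cost 592, fixed 56 → total 648.
Compare {#1, #2}: delivery cost 516 + fixed 161 = 677.
Compare {#1}: delivery cost 693 + fixed 105 = 798.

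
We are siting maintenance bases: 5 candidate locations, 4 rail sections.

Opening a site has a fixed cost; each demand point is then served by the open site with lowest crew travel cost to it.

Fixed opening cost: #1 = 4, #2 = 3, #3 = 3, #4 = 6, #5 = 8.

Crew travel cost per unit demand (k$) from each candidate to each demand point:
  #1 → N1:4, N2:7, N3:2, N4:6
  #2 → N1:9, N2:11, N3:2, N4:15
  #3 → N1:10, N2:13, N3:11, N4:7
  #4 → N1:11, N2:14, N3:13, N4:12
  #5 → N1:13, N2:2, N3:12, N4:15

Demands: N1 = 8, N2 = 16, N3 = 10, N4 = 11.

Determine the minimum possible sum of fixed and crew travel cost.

162

Open {#1, #5}: assign each demand point to its cheapest open site.
  N1→#1 8×4=32, N2→#5 16×2=32, N3→#1 10×2=20, N4→#1 11×6=66
  crew travel cost 150, fixed 12 → total 162.
Compare {#1, #2, #5}: crew travel cost 150 + fixed 15 = 165.
Compare {#1, #3, #5}: crew travel cost 150 + fixed 15 = 165.
Compare {#1, #4, #5}: crew travel cost 150 + fixed 18 = 168.
All other subsets cost ≥ 165. Minimum total cost: 162.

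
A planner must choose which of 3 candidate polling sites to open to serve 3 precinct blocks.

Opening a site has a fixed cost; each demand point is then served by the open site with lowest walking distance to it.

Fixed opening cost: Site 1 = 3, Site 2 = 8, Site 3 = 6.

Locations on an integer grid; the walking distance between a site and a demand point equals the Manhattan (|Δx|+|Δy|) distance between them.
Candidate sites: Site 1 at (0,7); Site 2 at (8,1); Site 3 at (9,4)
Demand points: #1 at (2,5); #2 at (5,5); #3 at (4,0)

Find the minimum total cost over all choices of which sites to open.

25

Open {Site 1}: assign each demand point to its cheapest open site.
  #1→Site 1 4, #2→Site 1 7, #3→Site 1 11
  walking distance 22, fixed 3 → total 25.
Compare {Site 1, Site 2}: walking distance 16 + fixed 11 = 27.
Compare {Site 1, Site 3}: walking distance 18 + fixed 9 = 27.
Compare {Site 3}: walking distance 22 + fixed 6 = 28.
All other subsets cost ≥ 27. Minimum total cost: 25.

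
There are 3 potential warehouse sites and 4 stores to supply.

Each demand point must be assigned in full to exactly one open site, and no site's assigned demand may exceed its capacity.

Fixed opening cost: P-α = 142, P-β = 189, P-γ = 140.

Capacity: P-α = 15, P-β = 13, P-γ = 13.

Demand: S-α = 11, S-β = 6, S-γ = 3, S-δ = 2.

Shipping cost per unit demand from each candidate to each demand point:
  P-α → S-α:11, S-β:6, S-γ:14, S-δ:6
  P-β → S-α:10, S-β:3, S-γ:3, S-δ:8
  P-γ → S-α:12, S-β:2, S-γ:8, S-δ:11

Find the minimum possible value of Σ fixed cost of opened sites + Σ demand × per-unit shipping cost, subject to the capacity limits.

Open {P-α, P-γ}; cheapest assignment that respects the capacities:
  P-α (cap 15, load 13): S-α, S-δ — cost 11×11 + 2×6 = 133
  P-γ (cap 13, load 9): S-β, S-γ — cost 6×2 + 3×8 = 36
  Shipping 169, fixed 282 → total 451.
  Any other capacity-feasible assignment to {P-α, P-γ} ships for at least 169.
Compare {P-α, P-β}: its best feasible assignment gives total 491.
Compare {P-β, P-γ}: its best feasible assignment gives total 491.
Every other set of open sites that can feasibly serve all demand totals ≥ 491 even under its best assignment. Minimum: 451.

451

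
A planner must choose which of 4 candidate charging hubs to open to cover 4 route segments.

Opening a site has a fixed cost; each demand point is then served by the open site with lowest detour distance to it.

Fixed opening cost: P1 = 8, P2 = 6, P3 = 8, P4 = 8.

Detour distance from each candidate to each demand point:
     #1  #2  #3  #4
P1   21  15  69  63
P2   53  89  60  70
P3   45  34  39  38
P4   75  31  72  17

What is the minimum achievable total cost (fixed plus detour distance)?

116

Open {P1, P3, P4}: assign each demand point to its cheapest open site.
  #1→P1 21, #2→P1 15, #3→P3 39, #4→P4 17
  detour distance 92, fixed 24 → total 116.
Compare {P1, P2, P3, P4}: detour distance 92 + fixed 30 = 122.
Compare {P1, P3}: detour distance 113 + fixed 16 = 129.
Compare {P1, P2, P3}: detour distance 113 + fixed 22 = 135.
All other subsets cost ≥ 122. Minimum total cost: 116.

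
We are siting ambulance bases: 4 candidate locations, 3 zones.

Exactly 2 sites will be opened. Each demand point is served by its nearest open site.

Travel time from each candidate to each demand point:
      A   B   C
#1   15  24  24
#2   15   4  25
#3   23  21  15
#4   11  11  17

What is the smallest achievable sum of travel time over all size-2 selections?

32

Open {#2, #4}.
  A→#4 11, B→#2 4, C→#4 17  ⇒ total 32.
Compare {#2, #3}: total 34.
Compare {#3, #4}: total 37.
No size-2 selection does better; minimum is 32.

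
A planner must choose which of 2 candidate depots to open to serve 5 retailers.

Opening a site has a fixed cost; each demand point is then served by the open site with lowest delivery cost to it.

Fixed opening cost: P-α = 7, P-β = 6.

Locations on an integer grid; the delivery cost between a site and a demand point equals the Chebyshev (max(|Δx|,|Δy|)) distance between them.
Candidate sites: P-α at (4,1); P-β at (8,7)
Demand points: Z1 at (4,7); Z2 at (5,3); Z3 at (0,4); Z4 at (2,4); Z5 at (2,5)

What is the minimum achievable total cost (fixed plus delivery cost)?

26

Open {P-α}: assign each demand point to its cheapest open site.
  Z1→P-α 6, Z2→P-α 2, Z3→P-α 4, Z4→P-α 3, Z5→P-α 4
  delivery cost 19, fixed 7 → total 26.
Compare {P-α, P-β}: delivery cost 17 + fixed 13 = 30.
Compare {P-β}: delivery cost 28 + fixed 6 = 34.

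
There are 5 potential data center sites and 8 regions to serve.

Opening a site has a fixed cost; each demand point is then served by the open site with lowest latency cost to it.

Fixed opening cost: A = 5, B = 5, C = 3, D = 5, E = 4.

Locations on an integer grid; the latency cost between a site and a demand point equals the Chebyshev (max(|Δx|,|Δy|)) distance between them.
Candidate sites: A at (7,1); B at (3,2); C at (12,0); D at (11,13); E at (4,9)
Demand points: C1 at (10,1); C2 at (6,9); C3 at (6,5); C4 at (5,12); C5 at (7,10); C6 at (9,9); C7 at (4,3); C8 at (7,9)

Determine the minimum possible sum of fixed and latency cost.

34

Open {B, C, E}: assign each demand point to its cheapest open site.
  C1→C 2, C2→E 2, C3→B 3, C4→E 3, C5→E 3, C6→E 5, C7→B 1, C8→E 3
  latency cost 22, fixed 12 → total 34.
Compare {A, E}: latency cost 26 + fixed 9 = 35.
Compare {C, E}: latency cost 28 + fixed 7 = 35.
Compare {B, E}: latency cost 27 + fixed 9 = 36.
All other subsets cost ≥ 35. Minimum total cost: 34.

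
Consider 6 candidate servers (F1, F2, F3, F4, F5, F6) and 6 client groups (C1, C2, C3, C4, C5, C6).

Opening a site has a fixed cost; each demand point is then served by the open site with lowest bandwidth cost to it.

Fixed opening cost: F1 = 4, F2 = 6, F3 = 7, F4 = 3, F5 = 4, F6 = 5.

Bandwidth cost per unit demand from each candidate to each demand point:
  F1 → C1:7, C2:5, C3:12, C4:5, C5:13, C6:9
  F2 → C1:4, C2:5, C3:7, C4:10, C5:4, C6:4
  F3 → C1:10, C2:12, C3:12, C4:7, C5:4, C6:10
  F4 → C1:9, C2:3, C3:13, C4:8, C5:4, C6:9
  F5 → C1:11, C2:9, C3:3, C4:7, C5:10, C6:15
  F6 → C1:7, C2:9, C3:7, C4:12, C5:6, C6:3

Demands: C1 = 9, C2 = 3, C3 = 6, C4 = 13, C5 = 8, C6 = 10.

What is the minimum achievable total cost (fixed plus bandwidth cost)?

Open {F1, F2, F4, F5, F6}: assign each demand point to its cheapest open site.
  C1→F2 9×4=36, C2→F4 3×3=9, C3→F5 6×3=18, C4→F1 13×5=65, C5→F2 8×4=32, C6→F6 10×3=30
  bandwidth cost 190, fixed 22 → total 212.
Compare {F1, F2, F5, F6}: bandwidth cost 196 + fixed 19 = 215.
Compare {F1, F2, F4, F5}: bandwidth cost 200 + fixed 17 = 217.
Compare {F1, F2, F3, F4, F5, F6}: bandwidth cost 190 + fixed 29 = 219.
All other subsets cost ≥ 215. Minimum total cost: 212.

212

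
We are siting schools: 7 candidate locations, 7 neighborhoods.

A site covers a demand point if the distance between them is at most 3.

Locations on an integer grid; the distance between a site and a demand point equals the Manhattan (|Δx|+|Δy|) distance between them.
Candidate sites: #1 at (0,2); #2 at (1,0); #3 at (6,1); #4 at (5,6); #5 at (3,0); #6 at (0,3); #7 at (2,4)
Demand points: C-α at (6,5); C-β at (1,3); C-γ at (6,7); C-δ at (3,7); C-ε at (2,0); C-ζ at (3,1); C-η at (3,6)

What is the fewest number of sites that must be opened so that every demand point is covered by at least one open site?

Coverage sets (demand points within 3 of each site):
  #1: {C-β}
  #2: {C-β, C-ε, C-ζ}
  #3: {C-ζ}
  #4: {C-α, C-γ, C-δ, C-η}
  #5: {C-ε, C-ζ}
  #6: {C-β}
  #7: {C-β, C-η}
No single site covers all 7 demand points.
But {#2, #4} covers everything, so the minimum is 2.

2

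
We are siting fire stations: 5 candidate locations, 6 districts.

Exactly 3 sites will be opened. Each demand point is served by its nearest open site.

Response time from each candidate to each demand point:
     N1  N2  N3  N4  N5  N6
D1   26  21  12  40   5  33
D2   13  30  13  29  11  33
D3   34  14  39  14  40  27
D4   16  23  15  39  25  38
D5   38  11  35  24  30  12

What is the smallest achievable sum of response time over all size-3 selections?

74

Open {D2, D3, D5}.
  N1→D2 13, N2→D5 11, N3→D2 13, N4→D3 14, N5→D2 11, N6→D5 12  ⇒ total 74.
Compare {D1, D2, D5}: total 77.
Compare {D1, D3, D5}: total 80.
No size-3 selection does better; minimum is 74.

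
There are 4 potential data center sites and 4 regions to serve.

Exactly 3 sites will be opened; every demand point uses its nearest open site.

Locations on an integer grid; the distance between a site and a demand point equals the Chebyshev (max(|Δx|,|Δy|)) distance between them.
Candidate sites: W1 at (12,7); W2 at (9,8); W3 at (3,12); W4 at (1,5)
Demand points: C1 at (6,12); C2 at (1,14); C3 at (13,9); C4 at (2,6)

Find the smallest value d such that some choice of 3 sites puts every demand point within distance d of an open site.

3

Open {W1, W3, W4}.
  Farthest demand point is C1 at distance 3 (to W3); all others are ≤ 3.
With {W2, W3, W4} the worst case is 4.
With {W1, W2, W3} the worst case is 6.
No size-3 selection achieves below 3.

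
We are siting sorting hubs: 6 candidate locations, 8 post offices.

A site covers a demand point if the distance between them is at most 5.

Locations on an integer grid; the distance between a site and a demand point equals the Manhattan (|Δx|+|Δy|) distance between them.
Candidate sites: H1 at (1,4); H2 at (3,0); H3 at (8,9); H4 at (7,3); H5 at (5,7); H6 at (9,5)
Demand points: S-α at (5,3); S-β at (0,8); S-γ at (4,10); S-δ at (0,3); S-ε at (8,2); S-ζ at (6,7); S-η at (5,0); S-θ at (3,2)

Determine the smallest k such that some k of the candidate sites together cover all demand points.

3

Coverage sets (demand points within 5 of each site):
  H1: {S-α, S-β, S-δ, S-θ}
  H2: {S-α, S-η, S-θ}
  H3: {S-γ, S-ζ}
  H4: {S-α, S-ε, S-ζ, S-η, S-θ}
  H5: {S-α, S-γ, S-ζ}
  H6: {S-ε, S-ζ}
No 2 sites suffice: every size-2 union leaves at least one demand point uncovered.
But {H1, H3, H4} covers everything, so the minimum is 3.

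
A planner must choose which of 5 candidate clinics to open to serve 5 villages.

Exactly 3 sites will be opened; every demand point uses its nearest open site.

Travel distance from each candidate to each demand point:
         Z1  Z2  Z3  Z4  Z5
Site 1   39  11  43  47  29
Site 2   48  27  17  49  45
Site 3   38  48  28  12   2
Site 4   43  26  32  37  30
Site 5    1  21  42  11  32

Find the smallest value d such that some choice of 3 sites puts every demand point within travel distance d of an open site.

21

Open {Site 2, Site 3, Site 5}.
  Farthest demand point is Z2 at travel distance 21 (to Site 5); all others are ≤ 21.
With {Site 1, Site 3, Site 5} the worst case is 28.
With {Site 3, Site 4, Site 5} the worst case is 28.
No size-3 selection achieves below 21.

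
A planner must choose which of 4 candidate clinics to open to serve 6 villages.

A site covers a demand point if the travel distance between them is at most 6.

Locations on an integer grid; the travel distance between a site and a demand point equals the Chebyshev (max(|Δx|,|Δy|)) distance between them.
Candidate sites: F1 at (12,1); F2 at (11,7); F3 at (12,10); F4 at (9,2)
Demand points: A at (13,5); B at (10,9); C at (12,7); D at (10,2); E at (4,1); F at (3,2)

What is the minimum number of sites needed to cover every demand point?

2

Coverage sets (demand points within 6 of each site):
  F1: {A, C, D}
  F2: {A, B, C, D}
  F3: {A, B, C}
  F4: {A, C, D, E, F}
No single site covers all 6 demand points.
But {F2, F4} covers everything, so the minimum is 2.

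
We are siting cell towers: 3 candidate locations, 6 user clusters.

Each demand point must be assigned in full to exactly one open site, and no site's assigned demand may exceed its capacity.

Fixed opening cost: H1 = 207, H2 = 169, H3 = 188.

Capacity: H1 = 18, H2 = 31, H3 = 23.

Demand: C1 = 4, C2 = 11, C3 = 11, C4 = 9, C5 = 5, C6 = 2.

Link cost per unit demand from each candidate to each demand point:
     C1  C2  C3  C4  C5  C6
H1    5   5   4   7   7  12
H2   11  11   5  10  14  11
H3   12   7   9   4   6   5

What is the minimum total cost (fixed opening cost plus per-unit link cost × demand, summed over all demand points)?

649

Open {H2, H3}; cheapest assignment that respects the capacities:
  H2 (cap 31, load 20): C1, C3, C5 — cost 4×11 + 11×5 + 5×14 = 169
  H3 (cap 23, load 22): C2, C4, C6 — cost 11×7 + 9×4 + 2×5 = 123
  Shipping 292, fixed 357 → total 649.
  Any other capacity-feasible assignment to {H2, H3} ships for at least 292.
Compare {H1, H2}: its best feasible assignment gives total 677.
Compare {H1, H2, H3}: its best feasible assignment gives total 770.
Every other set of open sites that can feasibly serve all demand totals ≥ 677 even under its best assignment. Minimum: 649.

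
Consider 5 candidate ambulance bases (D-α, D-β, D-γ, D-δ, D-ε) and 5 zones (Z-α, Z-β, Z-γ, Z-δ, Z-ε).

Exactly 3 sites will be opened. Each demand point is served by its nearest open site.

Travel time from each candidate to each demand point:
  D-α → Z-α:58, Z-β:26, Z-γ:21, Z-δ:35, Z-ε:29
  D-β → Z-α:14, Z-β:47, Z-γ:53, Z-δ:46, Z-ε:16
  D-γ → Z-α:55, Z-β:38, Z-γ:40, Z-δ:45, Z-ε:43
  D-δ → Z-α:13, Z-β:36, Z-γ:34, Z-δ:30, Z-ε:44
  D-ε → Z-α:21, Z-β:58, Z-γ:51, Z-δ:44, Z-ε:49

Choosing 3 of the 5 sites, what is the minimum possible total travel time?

Open {D-α, D-β, D-δ}.
  Z-α→D-δ 13, Z-β→D-α 26, Z-γ→D-α 21, Z-δ→D-δ 30, Z-ε→D-β 16  ⇒ total 106.
Compare {D-α, D-β, D-γ}: total 112.
Compare {D-α, D-β, D-ε}: total 112.
No size-3 selection does better; minimum is 106.

106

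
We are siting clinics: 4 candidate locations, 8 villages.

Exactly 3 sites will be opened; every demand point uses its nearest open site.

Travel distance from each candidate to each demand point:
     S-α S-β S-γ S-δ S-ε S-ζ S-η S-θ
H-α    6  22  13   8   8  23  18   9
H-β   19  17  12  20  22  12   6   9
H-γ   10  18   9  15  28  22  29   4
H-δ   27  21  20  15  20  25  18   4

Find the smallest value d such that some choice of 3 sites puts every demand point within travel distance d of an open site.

Open {H-α, H-β, H-γ}.
  Farthest demand point is S-β at travel distance 17 (to H-β); all others are ≤ 17.
With {H-α, H-β, H-δ} the worst case is 17.
With {H-β, H-γ, H-δ} the worst case is 20.
No size-3 selection achieves below 17.

17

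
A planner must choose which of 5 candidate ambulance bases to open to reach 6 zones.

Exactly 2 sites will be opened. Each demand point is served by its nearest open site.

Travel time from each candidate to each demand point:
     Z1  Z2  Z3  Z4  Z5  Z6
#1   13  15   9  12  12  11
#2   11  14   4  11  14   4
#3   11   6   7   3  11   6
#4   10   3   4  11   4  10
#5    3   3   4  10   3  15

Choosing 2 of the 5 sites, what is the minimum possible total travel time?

Open {#3, #5}.
  Z1→#5 3, Z2→#5 3, Z3→#5 4, Z4→#3 3, Z5→#5 3, Z6→#3 6  ⇒ total 22.
Compare {#2, #5}: total 27.
Compare {#3, #4}: total 30.
No size-2 selection does better; minimum is 22.

22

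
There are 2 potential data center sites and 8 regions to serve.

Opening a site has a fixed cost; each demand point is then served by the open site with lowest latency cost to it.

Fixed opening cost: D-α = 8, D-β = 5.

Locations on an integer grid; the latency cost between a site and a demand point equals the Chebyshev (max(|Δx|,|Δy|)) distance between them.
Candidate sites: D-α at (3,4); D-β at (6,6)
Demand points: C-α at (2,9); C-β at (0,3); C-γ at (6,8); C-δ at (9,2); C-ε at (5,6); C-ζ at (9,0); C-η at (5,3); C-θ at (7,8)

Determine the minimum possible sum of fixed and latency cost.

33

Open {D-β}: assign each demand point to its cheapest open site.
  C-α→D-β 4, C-β→D-β 6, C-γ→D-β 2, C-δ→D-β 4, C-ε→D-β 1, C-ζ→D-β 6, C-η→D-β 3, C-θ→D-β 2
  latency cost 28, fixed 5 → total 33.
Compare {D-α, D-β}: latency cost 24 + fixed 13 = 37.
Compare {D-α}: latency cost 32 + fixed 8 = 40.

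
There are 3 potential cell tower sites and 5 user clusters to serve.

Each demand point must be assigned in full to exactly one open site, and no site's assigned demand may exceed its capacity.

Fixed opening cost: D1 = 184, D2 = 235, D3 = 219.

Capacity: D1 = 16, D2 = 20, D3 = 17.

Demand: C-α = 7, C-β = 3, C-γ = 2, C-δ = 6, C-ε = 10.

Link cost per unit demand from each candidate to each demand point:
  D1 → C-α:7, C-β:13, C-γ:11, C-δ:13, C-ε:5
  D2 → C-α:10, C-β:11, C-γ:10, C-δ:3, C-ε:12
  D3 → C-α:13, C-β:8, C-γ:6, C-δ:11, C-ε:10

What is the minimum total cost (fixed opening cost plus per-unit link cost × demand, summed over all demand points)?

Open {D1, D2}; cheapest assignment that respects the capacities:
  D1 (cap 16, load 10): C-ε — cost 10×5 = 50
  D2 (cap 20, load 18): C-α, C-β, C-γ, C-δ — cost 7×10 + 3×11 + 2×10 + 6×3 = 141
  Shipping 191, fixed 419 → total 610.
  Any other capacity-feasible assignment to {D1, D2} ships for at least 191.
Compare {D1, D3}: its best feasible assignment gives total 656.
Compare {D2, D3}: its best feasible assignment gives total 678.
Every other set of open sites that can feasibly serve all demand totals ≥ 656 even under its best assignment. Minimum: 610.

610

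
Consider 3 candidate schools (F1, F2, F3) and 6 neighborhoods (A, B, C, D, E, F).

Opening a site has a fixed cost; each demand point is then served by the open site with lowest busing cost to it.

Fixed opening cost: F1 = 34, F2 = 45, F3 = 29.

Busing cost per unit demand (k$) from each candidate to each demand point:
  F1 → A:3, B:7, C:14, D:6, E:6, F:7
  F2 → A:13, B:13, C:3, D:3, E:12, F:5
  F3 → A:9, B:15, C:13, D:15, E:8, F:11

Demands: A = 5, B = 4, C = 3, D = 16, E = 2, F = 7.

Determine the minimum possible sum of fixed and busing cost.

226

Open {F1, F2}: assign each demand point to its cheapest open site.
  A→F1 5×3=15, B→F1 4×7=28, C→F2 3×3=9, D→F2 16×3=48, E→F1 2×6=12, F→F2 7×5=35
  busing cost 147, fixed 79 → total 226.
Compare {F1, F2, F3}: busing cost 147 + fixed 108 = 255.
Compare {F1}: busing cost 242 + fixed 34 = 276.
Compare {F2}: busing cost 233 + fixed 45 = 278.
All other subsets cost ≥ 255. Minimum total cost: 226.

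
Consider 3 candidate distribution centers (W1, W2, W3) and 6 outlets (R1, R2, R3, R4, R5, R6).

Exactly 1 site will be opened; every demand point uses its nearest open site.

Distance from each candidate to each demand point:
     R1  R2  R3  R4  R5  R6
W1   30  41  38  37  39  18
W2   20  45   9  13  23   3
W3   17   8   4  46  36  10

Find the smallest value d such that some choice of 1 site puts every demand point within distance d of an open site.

Open {W1}.
  Farthest demand point is R2 at distance 41 (to W1); all others are ≤ 41.
With {W2} the worst case is 45.
With {W3} the worst case is 46.
No size-1 selection achieves below 41.

41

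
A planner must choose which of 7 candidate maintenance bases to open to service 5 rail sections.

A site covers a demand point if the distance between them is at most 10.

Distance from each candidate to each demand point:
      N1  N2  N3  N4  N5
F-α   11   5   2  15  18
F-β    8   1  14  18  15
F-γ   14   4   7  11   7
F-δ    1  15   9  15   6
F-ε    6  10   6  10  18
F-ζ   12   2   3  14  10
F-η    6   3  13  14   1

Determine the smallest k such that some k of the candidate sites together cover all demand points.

Coverage sets (demand points within 10 of each site):
  F-α: {N2, N3}
  F-β: {N1, N2}
  F-γ: {N2, N3, N5}
  F-δ: {N1, N3, N5}
  F-ε: {N1, N2, N3, N4}
  F-ζ: {N2, N3, N5}
  F-η: {N1, N2, N5}
No single site covers all 5 demand points.
But {F-γ, F-ε} covers everything, so the minimum is 2.

2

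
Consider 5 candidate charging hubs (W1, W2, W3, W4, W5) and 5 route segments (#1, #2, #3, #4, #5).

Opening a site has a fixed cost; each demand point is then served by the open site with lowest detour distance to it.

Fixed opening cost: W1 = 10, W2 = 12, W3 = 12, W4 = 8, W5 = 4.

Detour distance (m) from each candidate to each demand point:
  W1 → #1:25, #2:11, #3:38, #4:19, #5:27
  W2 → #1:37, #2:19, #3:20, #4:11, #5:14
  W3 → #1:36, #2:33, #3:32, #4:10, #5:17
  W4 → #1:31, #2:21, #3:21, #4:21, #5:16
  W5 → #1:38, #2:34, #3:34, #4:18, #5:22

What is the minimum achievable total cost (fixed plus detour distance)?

103

Open {W1, W2}: assign each demand point to its cheapest open site.
  #1→W1 25, #2→W1 11, #3→W2 20, #4→W2 11, #5→W2 14
  detour distance 81, fixed 22 → total 103.
Compare {W1, W2, W5}: detour distance 81 + fixed 26 = 107.
Compare {W1, W4}: detour distance 92 + fixed 18 = 110.
Compare {W1, W2, W4}: detour distance 81 + fixed 30 = 111.
All other subsets cost ≥ 107. Minimum total cost: 103.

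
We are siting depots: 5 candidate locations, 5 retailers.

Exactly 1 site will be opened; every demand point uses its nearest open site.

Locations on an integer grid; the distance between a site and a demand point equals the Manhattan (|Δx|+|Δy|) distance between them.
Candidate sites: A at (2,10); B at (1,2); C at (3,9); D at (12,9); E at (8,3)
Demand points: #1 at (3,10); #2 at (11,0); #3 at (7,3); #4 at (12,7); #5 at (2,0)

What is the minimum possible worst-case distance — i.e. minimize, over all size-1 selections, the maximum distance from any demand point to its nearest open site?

12

Open {E}.
  Farthest demand point is #1 at distance 12 (to E); all others are ≤ 12.
With {B} the worst case is 16.
With {C} the worst case is 17.
No size-1 selection achieves below 12.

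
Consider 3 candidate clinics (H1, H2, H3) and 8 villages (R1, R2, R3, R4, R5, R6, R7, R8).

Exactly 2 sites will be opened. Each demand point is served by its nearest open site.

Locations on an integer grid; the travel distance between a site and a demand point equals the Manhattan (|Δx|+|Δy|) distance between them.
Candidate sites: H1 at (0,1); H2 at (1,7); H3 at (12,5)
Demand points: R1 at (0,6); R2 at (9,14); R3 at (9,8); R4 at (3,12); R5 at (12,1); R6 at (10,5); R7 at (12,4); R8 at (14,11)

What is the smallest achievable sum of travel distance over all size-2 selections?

Open {H2, H3}.
  R1→H2 2, R2→H3 12, R3→H3 6, R4→H2 7, R5→H3 4, R6→H3 2, R7→H3 1, R8→H3 8  ⇒ total 42.
Compare {H1, H3}: total 52.
Compare {H1, H2}: total 87.

42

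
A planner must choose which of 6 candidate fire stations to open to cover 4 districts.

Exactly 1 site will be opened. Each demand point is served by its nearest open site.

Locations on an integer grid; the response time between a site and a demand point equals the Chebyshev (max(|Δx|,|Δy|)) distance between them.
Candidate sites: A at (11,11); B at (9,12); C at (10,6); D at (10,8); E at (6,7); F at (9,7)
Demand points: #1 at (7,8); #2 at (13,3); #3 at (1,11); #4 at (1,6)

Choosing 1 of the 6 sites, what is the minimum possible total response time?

Open {E}.
  #1→E 1, #2→E 7, #3→E 5, #4→E 5  ⇒ total 18.
Compare {F}: total 22.
Compare {C}: total 24.
No size-1 selection does better; minimum is 18.

18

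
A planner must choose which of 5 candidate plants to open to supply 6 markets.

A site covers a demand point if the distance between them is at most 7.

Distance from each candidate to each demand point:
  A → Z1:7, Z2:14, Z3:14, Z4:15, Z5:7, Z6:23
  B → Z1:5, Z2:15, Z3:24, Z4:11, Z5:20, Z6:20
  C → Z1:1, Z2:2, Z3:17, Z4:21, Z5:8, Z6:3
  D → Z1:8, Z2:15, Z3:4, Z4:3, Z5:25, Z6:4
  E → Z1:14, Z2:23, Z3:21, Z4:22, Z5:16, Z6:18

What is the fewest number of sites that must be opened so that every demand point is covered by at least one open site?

3

Coverage sets (demand points within 7 of each site):
  A: {Z1, Z5}
  B: {Z1}
  C: {Z1, Z2, Z6}
  D: {Z3, Z4, Z6}
  E: {}
No 2 sites suffice: every size-2 union leaves at least one demand point uncovered.
But {A, C, D} covers everything, so the minimum is 3.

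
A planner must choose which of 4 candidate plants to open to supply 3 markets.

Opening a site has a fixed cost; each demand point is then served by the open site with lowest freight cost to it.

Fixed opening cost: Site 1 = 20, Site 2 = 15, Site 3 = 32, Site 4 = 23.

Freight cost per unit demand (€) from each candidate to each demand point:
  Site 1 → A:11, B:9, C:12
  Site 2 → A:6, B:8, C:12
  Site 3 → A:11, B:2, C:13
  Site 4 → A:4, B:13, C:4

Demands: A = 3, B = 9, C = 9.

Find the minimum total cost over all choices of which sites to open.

Open {Site 3, Site 4}: assign each demand point to its cheapest open site.
  A→Site 4 3×4=12, B→Site 3 9×2=18, C→Site 4 9×4=36
  freight cost 66, fixed 55 → total 121.
Compare {Site 2, Site 3, Site 4}: freight cost 66 + fixed 70 = 136.
Compare {Site 1, Site 3, Site 4}: freight cost 66 + fixed 75 = 141.
Compare {Site 1, Site 2, Site 3, Site 4}: freight cost 66 + fixed 90 = 156.
All other subsets cost ≥ 136. Minimum total cost: 121.

121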